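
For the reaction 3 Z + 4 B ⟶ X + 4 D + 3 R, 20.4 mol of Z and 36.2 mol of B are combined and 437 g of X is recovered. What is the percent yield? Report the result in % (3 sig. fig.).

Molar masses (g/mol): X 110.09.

58.4 %

n(Z) = 20.40 mol
n(B) = 36.20 mol
n/ν for Z = 20.40/3 = 6.800
n/ν for B = 36.20/4 = 9.050
Smallest n/ν is Z → limiting reagent.
theoretical n(X) = (1/3) × 20.40 = 6.800 mol → 748.6 g
% yield = 437 / 748.6 × 100 = 58.38 %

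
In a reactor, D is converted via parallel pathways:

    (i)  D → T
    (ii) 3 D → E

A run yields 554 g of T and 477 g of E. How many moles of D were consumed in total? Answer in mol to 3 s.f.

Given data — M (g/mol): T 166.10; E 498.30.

n(T) = 554 / 166.10 = 3.335 mol
n(E) = 477 / 498.30 = 0.9573 mol
n(D) via (i) = (1/1)×3.335 = 3.335 mol
n(D) via (ii) = (3/1)×0.9573 = 2.872 mol
total n(D) = 3.335 + 2.872 = 6.207 mol

6.21 mol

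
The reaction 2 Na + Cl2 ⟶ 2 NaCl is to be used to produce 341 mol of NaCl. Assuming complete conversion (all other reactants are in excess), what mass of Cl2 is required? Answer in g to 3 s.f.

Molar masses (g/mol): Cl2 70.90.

12100 g

n(NaCl) = 341.0 mol
n(Cl2) = (1/2) × 341.0 = 170.5 mol
mass = 170.5 × 70.90 = 12090 g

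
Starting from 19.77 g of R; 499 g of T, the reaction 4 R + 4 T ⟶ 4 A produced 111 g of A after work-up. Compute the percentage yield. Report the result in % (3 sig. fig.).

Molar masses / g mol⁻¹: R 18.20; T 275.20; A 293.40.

34.8 %

n(R) = 19.77 / 18.20 = 1.086 mol
n(T) = 499.0 / 275.20 = 1.813 mol
n/ν for R = 1.086/4 = 0.2715
n/ν for T = 1.813/4 = 0.4533
Smallest n/ν is R → limiting reagent.
theoretical n(A) = (4/4) × 1.086 = 1.086 mol → 318.6 g
% yield = 111 / 318.6 × 100 = 34.84 %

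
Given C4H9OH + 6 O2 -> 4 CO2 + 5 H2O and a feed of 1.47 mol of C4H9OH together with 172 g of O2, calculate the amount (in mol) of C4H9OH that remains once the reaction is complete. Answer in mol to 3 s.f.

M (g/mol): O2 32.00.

0.574 mol

n(C4H9OH) = 1.470 mol
n(O2) = 172.0 / 32.00 = 5.375 mol
n/ν for C4H9OH = 1.470/1 = 1.470
n/ν for O2 = 5.375/6 = 0.8958
Smallest n/ν is O2 → limiting reagent.
C4H9OH consumed = (1/6) × 5.375 = 0.8958 mol
C4H9OH remaining = 1.470 − 0.8958 = 0.5742 mol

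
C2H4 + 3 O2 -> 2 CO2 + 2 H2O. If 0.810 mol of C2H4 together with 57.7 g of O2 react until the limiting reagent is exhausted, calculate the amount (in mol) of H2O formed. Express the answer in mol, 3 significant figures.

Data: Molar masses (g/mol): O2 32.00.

1.20 mol

n(C2H4) = 0.8100 mol
n(O2) = 57.70 / 32.00 = 1.803 mol
n/ν for C2H4 = 0.8100/1 = 0.8100
n/ν for O2 = 1.803/3 = 0.6010
Smallest n/ν is O2 → limiting reagent.
n(H2O) = (2/3) × 1.803 = 1.202 mol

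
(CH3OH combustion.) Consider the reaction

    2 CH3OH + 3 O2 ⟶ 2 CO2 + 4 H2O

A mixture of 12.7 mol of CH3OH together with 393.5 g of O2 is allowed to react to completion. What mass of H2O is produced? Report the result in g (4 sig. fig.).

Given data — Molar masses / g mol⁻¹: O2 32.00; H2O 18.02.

n(CH3OH) = 12.70 mol
n(O2) = 393.5 / 32.00 = 12.30 mol
n/ν → CH3OH: 6.350, O2: 4.100; O2 is limiting.
n(H2O) = (4/3) × 12.30 = 16.40 mol
mass = 16.40 × 18.02 = 295.5 g

295.5 g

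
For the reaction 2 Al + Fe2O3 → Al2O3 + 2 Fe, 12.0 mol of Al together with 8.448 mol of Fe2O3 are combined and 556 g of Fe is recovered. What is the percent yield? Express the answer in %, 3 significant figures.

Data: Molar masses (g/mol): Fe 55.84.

n(Al) = 12.00 mol
n(Fe2O3) = 8.448 mol
n/ν → Al: 6.000, Fe2O3: 8.448; Al is limiting.
theoretical n(Fe) = (2/2) × 12.00 = 12.00 mol → 670.1 g
% yield = 556 / 670.1 × 100 = 82.97 %

83.0 %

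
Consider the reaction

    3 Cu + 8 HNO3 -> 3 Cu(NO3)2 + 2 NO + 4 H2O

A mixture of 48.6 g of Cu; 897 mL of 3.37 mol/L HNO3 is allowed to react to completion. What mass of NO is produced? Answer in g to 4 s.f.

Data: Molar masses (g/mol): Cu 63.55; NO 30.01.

n(Cu) = 48.60 / 63.55 = 0.7648 mol
n(HNO3) = 3.37 × 897.0/1000 = 3.023 mol
n/ν → Cu: 0.2549, HNO3: 0.3779; Cu is limiting.
n(NO) = (2/3) × 0.7648 = 0.5099 mol
mass = 0.5099 × 30.01 = 15.30 g

15.30 g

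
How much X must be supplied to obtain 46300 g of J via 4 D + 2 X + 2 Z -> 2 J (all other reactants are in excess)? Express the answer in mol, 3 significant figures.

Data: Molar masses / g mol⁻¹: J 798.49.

58.0 mol

n(J) = 46300 / 798.49 = 57.98 mol
n(X) = (2/2) × 57.98 = 57.98 mol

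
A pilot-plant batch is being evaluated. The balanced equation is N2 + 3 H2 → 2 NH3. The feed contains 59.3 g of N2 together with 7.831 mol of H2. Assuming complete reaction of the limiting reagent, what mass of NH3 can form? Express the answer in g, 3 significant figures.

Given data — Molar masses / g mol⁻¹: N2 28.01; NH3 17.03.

n(N2) = 59.30 / 28.01 = 2.117 mol
n(H2) = 7.831 mol
n/ν → N2: 2.117, H2: 2.610; N2 is limiting.
n(NH3) = (2/1) × 2.117 = 4.234 mol
mass = 4.234 × 17.03 = 72.11 g

72.1 g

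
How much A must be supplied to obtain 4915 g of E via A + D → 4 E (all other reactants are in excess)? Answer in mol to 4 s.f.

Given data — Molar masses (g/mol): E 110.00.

n(E) = 4915 / 110.00 = 44.68 mol
n(A) = (1/4) × 44.68 = 11.17 mol

11.17 mol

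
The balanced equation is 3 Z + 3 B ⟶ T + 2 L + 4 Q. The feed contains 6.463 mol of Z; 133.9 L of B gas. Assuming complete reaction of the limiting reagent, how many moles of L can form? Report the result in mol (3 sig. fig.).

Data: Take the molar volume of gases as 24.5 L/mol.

3.64 mol

n(Z) = 6.463 mol
n(B) = 133.9 / 24.5 = 5.465 mol
n/ν for Z = 6.463/3 = 2.154
n/ν for B = 5.465/3 = 1.822
Smallest n/ν is B → limiting reagent.
n(L) = (2/3) × 5.465 = 3.643 mol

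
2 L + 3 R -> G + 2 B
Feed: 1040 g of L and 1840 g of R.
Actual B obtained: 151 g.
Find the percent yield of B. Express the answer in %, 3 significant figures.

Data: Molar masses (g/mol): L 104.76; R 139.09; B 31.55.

n(L) = 1040 / 104.76 = 9.927 mol
n(R) = 1840 / 139.09 = 13.23 mol
n/ν for L = 9.927/2 = 4.964
n/ν for R = 13.23/3 = 4.410
Smallest n/ν is R → limiting reagent.
theoretical n(B) = (2/3) × 13.23 = 8.820 mol → 278.3 g
% yield = 151 / 278.3 × 100 = 54.26 %

54.3 %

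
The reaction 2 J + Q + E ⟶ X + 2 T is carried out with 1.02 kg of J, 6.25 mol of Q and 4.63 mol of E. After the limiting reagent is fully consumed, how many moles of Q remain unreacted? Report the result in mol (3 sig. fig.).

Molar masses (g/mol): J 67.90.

n(J) = 1.020×1000 / 67.90 = 15.02 mol
n(Q) = 6.250 mol
n(E) = 4.630 mol
n/ν → J: 7.510, Q: 6.250, E: 4.630; E is limiting.
Q consumed = (1/1) × 4.630 = 4.630 mol
Q remaining = 6.250 − 4.630 = 1.620 mol

1.62 mol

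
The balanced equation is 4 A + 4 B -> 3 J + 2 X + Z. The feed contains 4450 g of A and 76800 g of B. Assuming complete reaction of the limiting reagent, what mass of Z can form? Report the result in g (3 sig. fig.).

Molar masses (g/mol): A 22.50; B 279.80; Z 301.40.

n(A) = 4450 / 22.50 = 197.8 mol
n(B) = 76800 / 279.80 = 274.5 mol
n/ν → A: 49.45, B: 68.63; A is limiting.
n(Z) = (1/4) × 197.8 = 49.45 mol
mass = 49.45 × 301.40 = 14900 g

14900 g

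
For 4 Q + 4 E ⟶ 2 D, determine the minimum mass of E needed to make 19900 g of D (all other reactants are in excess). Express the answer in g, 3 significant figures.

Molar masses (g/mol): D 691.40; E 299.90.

17300 g

n(D) = 19900 / 691.40 = 28.78 mol
n(E) = (4/2) × 28.78 = 57.56 mol
mass = 57.56 × 299.90 = 17260 g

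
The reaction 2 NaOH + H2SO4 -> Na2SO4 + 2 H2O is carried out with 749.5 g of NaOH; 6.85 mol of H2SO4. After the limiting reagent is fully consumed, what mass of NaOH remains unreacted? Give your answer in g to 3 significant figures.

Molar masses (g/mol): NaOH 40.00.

n(NaOH) = 749.5 / 40.00 = 18.74 mol
n(H2SO4) = 6.850 mol
n/ν for NaOH = 18.74/2 = 9.370
n/ν for H2SO4 = 6.850/1 = 6.850
Smallest n/ν is H2SO4 → limiting reagent.
NaOH consumed = (2/1) × 6.850 = 13.70 mol
NaOH remaining = 18.74 − 13.70 = 5.040 mol
mass = 5.040 × 40.00 = 201.6 g

202 g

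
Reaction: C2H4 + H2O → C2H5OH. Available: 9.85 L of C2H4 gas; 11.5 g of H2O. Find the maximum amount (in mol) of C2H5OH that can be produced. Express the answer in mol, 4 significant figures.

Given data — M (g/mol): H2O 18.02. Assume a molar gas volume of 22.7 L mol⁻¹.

n(C2H4) = 9.850 / 22.7 = 0.4339 mol
n(H2O) = 11.50 / 18.02 = 0.6382 mol
n/ν → C2H4: 0.4339, H2O: 0.6382; C2H4 is limiting.
n(C2H5OH) = (1/1) × 0.4339 = 0.4339 mol

0.4339 mol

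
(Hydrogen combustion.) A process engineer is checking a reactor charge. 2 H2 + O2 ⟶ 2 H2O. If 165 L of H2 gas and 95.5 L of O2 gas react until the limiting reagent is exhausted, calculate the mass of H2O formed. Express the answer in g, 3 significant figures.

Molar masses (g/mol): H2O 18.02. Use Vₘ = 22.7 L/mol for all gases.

131 g

n(H2) = 165.0 / 22.7 = 7.269 mol
n(O2) = 95.50 / 22.7 = 4.207 mol
n/ν → H2: 3.635, O2: 4.207; H2 is limiting.
n(H2O) = (2/2) × 7.269 = 7.269 mol
mass = 7.269 × 18.02 = 131.0 g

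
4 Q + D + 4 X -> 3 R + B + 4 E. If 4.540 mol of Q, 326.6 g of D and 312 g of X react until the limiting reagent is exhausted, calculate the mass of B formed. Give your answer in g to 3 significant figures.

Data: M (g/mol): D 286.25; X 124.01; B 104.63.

n(Q) = 4.540 mol
n(D) = 326.6 / 286.25 = 1.141 mol
n(X) = 312.0 / 124.01 = 2.516 mol
n/ν for Q = 4.540/4 = 1.135
n/ν for D = 1.141/1 = 1.141
n/ν for X = 2.516/4 = 0.6290
Smallest n/ν is X → limiting reagent.
n(B) = (1/4) × 2.516 = 0.6290 mol
mass = 0.6290 × 104.63 = 65.81 g

65.8 g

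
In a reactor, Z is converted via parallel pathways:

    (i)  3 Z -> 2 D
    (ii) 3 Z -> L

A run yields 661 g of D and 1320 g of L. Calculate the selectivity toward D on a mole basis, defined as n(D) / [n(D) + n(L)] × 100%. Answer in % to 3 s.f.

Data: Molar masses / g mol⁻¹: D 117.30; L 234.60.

50.0 %

n(D) = 661 / 117.30 = 5.635 mol
n(L) = 1320 / 234.60 = 5.627 mol
selectivity = 5.635/(5.635+5.627) × 100 = 50.04 %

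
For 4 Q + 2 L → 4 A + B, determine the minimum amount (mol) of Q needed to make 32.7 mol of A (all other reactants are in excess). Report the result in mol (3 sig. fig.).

n(A) = 32.70 mol
n(Q) = (4/4) × 32.70 = 32.70 mol

32.7 mol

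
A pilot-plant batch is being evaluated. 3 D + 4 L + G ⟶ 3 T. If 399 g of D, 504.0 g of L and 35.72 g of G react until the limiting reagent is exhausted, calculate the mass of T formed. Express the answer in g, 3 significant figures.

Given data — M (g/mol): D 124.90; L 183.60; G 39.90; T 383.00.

789 g

n(D) = 399.0 / 124.90 = 3.195 mol
n(L) = 504.0 / 183.60 = 2.745 mol
n(G) = 35.72 / 39.90 = 0.8952 mol
n/ν for D = 3.195/3 = 1.065
n/ν for L = 2.745/4 = 0.6863
n/ν for G = 0.8952/1 = 0.8952
Smallest n/ν is L → limiting reagent.
n(T) = (3/4) × 2.745 = 2.059 mol
mass = 2.059 × 383.00 = 788.6 g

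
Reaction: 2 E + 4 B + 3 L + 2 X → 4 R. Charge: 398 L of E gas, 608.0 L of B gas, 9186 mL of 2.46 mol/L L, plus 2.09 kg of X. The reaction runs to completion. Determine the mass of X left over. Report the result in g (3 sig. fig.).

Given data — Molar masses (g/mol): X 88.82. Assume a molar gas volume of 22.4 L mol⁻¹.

n(E) = 398.0 / 22.4 = 17.77 mol
n(B) = 608.0 / 22.4 = 27.14 mol
n(L) = 2.46 × 9186/1000 = 22.60 mol
n(X) = 2.090×1000 / 88.82 = 23.53 mol
n/ν → E: 8.885, B: 6.785, L: 7.533, X: 11.77; B is limiting.
X consumed = (2/4) × 27.14 = 13.57 mol
X remaining = 23.53 − 13.57 = 9.960 mol
mass = 9.960 × 88.82 = 884.6 g

885 g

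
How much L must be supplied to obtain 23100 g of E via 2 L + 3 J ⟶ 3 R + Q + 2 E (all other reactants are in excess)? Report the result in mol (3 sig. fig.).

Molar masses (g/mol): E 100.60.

230 mol

n(E) = 23100 / 100.60 = 229.6 mol
n(L) = (2/2) × 229.6 = 229.6 mol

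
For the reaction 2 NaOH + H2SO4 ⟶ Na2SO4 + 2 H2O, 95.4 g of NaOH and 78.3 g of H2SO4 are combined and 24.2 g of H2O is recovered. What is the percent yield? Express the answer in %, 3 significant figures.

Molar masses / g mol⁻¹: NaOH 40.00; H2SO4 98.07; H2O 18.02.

84.1 %

n(NaOH) = 95.40 / 40.00 = 2.385 mol
n(H2SO4) = 78.30 / 98.07 = 0.7984 mol
n/ν for NaOH = 2.385/2 = 1.193
n/ν for H2SO4 = 0.7984/1 = 0.7984
Smallest n/ν is H2SO4 → limiting reagent.
theoretical n(H2O) = (2/1) × 0.7984 = 1.597 mol → 28.78 g
% yield = 24.2 / 28.78 × 100 = 84.09 %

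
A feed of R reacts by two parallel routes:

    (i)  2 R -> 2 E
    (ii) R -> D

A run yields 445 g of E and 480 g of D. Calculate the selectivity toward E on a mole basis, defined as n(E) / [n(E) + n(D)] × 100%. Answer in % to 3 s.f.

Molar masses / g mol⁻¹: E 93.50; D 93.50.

n(E) = 445 / 93.50 = 4.759 mol
n(D) = 480 / 93.50 = 5.134 mol
selectivity = 4.759/(4.759+5.134) × 100 = 48.10 %

48.1 %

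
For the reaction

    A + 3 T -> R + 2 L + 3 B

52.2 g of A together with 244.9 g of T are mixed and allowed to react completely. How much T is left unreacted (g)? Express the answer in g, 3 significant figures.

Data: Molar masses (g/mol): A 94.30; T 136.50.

18.2 g

n(A) = 52.20 / 94.30 = 0.5536 mol
n(T) = 244.9 / 136.50 = 1.794 mol
n/ν for A = 0.5536/1 = 0.5536
n/ν for T = 1.794/3 = 0.5980
Smallest n/ν is A → limiting reagent.
T consumed = (3/1) × 0.5536 = 1.661 mol
T remaining = 1.794 − 1.661 = 0.1330 mol
mass = 0.1330 × 136.50 = 18.15 g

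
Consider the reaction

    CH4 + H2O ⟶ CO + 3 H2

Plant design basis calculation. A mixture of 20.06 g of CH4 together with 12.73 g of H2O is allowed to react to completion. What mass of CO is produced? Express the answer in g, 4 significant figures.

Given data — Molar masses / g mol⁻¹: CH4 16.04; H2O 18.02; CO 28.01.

n(CH4) = 20.06 / 16.04 = 1.251 mol
n(H2O) = 12.73 / 18.02 = 0.7064 mol
n/ν for CH4 = 1.251/1 = 1.251
n/ν for H2O = 0.7064/1 = 0.7064
Smallest n/ν is H2O → limiting reagent.
n(CO) = (1/1) × 0.7064 = 0.7064 mol
mass = 0.7064 × 28.01 = 19.79 g

19.79 g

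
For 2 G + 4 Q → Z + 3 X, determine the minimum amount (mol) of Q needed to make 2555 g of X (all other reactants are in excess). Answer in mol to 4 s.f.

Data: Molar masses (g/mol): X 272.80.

n(X) = 2555 / 272.80 = 9.366 mol
n(Q) = (4/3) × 9.366 = 12.49 mol

12.49 mol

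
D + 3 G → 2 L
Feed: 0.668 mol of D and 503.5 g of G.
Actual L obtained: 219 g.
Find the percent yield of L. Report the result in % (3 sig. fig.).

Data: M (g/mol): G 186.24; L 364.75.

44.9 %

n(D) = 0.6680 mol
n(G) = 503.5 / 186.24 = 2.704 mol
n/ν for D = 0.6680/1 = 0.6680
n/ν for G = 2.704/3 = 0.9013
Smallest n/ν is D → limiting reagent.
theoretical n(L) = (2/1) × 0.6680 = 1.336 mol → 487.3 g
% yield = 219 / 487.3 × 100 = 44.94 %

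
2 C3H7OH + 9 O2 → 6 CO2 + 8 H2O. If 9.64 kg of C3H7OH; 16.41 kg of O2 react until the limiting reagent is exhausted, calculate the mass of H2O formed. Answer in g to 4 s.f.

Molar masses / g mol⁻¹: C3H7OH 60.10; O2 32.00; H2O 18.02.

n(C3H7OH) = 9.640×1000 / 60.10 = 160.4 mol
n(O2) = 16.41×1000 / 32.00 = 512.8 mol
n/ν → C3H7OH: 80.20, O2: 56.98; O2 is limiting.
n(H2O) = (8/9) × 512.8 = 455.8 mol
mass = 455.8 × 18.02 = 8214 g

8214 g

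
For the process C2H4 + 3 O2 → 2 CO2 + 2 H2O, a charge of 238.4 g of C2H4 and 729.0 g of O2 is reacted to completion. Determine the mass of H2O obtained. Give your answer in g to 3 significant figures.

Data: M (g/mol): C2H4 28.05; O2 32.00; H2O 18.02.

n(C2H4) = 238.4 / 28.05 = 8.499 mol
n(O2) = 729.0 / 32.00 = 22.78 mol
n/ν for C2H4 = 8.499/1 = 8.499
n/ν for O2 = 22.78/3 = 7.593
Smallest n/ν is O2 → limiting reagent.
n(H2O) = (2/3) × 22.78 = 15.19 mol
mass = 15.19 × 18.02 = 273.7 g

274 g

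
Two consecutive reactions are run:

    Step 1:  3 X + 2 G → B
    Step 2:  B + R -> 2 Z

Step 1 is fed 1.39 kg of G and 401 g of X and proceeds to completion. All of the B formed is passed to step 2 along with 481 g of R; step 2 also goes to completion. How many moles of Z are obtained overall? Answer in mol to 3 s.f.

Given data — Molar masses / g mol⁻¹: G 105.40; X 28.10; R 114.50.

8.40 mol

Step 1:
n(G) = 1.390×1000 / 105.40 = 13.19 mol
n(X) = 401.0 / 28.10 = 14.27 mol
n/ν → G: 6.595, X: 4.757; X is limiting.
n(B) produced = (1/3) × 14.27 = 4.757 mol
Step 2:
n(B) available = 4.757 mol
n(R) = 481.0 / 114.50 = 4.201 mol
n/ν → B: 4.757, R: 4.201; R is limiting.
n(Z) = (2/1) × 4.201 = 8.402 mol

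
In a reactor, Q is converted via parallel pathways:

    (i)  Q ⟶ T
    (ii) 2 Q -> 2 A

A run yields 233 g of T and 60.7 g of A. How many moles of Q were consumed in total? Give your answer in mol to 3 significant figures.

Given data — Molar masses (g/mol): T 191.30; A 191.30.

1.54 mol

n(T) = 233 / 191.30 = 1.218 mol
n(A) = 60.7 / 191.30 = 0.3173 mol
n(Q) via (i) = (1/1)×1.218 = 1.218 mol
n(Q) via (ii) = (2/2)×0.3173 = 0.3173 mol
total n(Q) = 1.218 + 0.3173 = 1.535 mol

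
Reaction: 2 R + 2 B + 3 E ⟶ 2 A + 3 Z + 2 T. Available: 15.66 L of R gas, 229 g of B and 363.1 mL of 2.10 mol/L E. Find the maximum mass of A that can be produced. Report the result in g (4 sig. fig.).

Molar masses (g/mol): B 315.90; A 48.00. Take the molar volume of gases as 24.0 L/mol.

n(R) = 15.66 / 24.0 = 0.6525 mol
n(B) = 229.0 / 315.90 = 0.7249 mol
n(E) = 2.10 × 363.1/1000 = 0.7625 mol
n/ν for R = 0.6525/2 = 0.3263
n/ν for B = 0.7249/2 = 0.3625
n/ν for E = 0.7625/3 = 0.2542
Smallest n/ν is E → limiting reagent.
n(A) = (2/3) × 0.7625 = 0.5083 mol
mass = 0.5083 × 48.00 = 24.40 g

24.40 g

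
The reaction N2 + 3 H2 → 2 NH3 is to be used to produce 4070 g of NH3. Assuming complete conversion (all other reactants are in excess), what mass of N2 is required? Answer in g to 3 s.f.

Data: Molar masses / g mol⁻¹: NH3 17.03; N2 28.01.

n(NH3) = 4070 / 17.03 = 239.0 mol
n(N2) = (1/2) × 239.0 = 119.5 mol
mass = 119.5 × 28.01 = 3347 g

3350 g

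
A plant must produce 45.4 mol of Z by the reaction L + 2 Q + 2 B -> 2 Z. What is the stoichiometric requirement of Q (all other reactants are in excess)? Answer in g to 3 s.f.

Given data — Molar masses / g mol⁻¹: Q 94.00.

n(Z) = 45.40 mol
n(Q) = (2/2) × 45.40 = 45.40 mol
mass = 45.40 × 94.00 = 4268 g

4270 g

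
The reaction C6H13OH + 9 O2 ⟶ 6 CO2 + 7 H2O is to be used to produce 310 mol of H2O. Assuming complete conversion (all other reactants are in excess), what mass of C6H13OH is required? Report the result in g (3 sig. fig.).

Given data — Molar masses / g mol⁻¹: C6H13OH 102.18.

4530 g

n(H2O) = 310.0 mol
n(C6H13OH) = (1/7) × 310.0 = 44.29 mol
mass = 44.29 × 102.18 = 4526 g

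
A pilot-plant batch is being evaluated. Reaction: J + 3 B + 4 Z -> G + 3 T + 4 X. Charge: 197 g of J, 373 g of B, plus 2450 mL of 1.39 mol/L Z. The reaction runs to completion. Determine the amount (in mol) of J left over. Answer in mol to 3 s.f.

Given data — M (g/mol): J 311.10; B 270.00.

n(J) = 197.0 / 311.10 = 0.6332 mol
n(B) = 373.0 / 270.00 = 1.381 mol
n(Z) = 1.39 × 2450/1000 = 3.406 mol
n/ν for J = 0.6332/1 = 0.6332
n/ν for B = 1.381/3 = 0.4603
n/ν for Z = 3.406/4 = 0.8515
Smallest n/ν is B → limiting reagent.
J consumed = (1/3) × 1.381 = 0.4603 mol
J remaining = 0.6332 − 0.4603 = 0.1729 mol

0.173 mol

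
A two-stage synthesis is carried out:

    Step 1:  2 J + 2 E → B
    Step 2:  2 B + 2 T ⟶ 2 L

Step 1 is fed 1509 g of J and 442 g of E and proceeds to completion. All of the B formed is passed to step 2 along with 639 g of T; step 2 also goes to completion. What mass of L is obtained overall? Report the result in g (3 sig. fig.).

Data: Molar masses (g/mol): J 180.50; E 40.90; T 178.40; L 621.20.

2230 g

Step 1:
n(J) = 1509 / 180.50 = 8.360 mol
n(E) = 442.0 / 40.90 = 10.81 mol
n/ν → J: 4.180, E: 5.405; J is limiting.
n(B) produced = (1/2) × 8.360 = 4.180 mol
Step 2:
n(B) available = 4.180 mol
n(T) = 639.0 / 178.40 = 3.582 mol
n/ν → B: 2.090, T: 1.791; T is limiting.
n(L) = (2/2) × 3.582 = 3.582 mol
mass = 3.582 × 621.20 = 2225 g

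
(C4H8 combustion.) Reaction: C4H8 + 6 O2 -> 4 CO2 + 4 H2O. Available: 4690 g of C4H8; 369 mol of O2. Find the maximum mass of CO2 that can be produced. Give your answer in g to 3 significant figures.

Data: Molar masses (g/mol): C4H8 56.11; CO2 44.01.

10800 g

n(C4H8) = 4690 / 56.11 = 83.59 mol
n(O2) = 369.0 mol
n/ν for C4H8 = 83.59/1 = 83.59
n/ν for O2 = 369.0/6 = 61.50
Smallest n/ν is O2 → limiting reagent.
n(CO2) = (4/6) × 369.0 = 246.0 mol
mass = 246.0 × 44.01 = 10830 g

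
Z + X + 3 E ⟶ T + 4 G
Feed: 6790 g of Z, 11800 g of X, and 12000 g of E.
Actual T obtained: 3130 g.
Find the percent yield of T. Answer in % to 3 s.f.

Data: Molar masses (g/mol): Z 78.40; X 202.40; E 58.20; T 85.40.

n(Z) = 6790 / 78.40 = 86.61 mol
n(X) = 11800 / 202.40 = 58.30 mol
n(E) = 12000 / 58.20 = 206.2 mol
n/ν → Z: 86.61, X: 58.30, E: 68.73; X is limiting.
theoretical n(T) = (1/1) × 58.30 = 58.30 mol → 4979 g
% yield = 3130 / 4979 × 100 = 62.86 %

62.9 %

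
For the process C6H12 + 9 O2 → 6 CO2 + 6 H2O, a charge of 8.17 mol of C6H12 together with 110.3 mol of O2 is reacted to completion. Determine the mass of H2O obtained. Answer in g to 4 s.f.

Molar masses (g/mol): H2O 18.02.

n(C6H12) = 8.170 mol
n(O2) = 110.3 mol
n/ν → C6H12: 8.170, O2: 12.26; C6H12 is limiting.
n(H2O) = (6/1) × 8.170 = 49.02 mol
mass = 49.02 × 18.02 = 883.3 g

883.3 g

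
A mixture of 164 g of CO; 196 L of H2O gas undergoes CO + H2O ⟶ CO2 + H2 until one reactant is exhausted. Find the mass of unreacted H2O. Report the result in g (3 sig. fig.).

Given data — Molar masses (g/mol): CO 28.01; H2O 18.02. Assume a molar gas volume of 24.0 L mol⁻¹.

n(CO) = 164.0 / 28.01 = 5.855 mol
n(H2O) = 196.0 / 24.0 = 8.167 mol
n/ν → CO: 5.855, H2O: 8.167; CO is limiting.
H2O consumed = (1/1) × 5.855 = 5.855 mol
H2O remaining = 8.167 − 5.855 = 2.312 mol
mass = 2.312 × 18.02 = 41.66 g

41.7 g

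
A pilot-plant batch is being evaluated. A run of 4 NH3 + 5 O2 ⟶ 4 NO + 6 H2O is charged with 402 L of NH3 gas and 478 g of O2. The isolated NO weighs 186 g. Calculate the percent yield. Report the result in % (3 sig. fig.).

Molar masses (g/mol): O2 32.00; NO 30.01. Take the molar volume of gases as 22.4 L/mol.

51.9 %

n(NH3) = 402.0 / 22.4 = 17.95 mol
n(O2) = 478.0 / 32.00 = 14.94 mol
n/ν → NH3: 4.488, O2: 2.988; O2 is limiting.
theoretical n(NO) = (4/5) × 14.94 = 11.95 mol → 358.6 g
% yield = 186 / 358.6 × 100 = 51.87 %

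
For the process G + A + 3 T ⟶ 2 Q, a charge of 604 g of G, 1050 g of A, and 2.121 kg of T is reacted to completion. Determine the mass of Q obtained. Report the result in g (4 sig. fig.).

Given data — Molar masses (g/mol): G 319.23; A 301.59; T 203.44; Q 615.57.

n(G) = 604.0 / 319.23 = 1.892 mol
n(A) = 1050 / 301.59 = 3.482 mol
n(T) = 2.121×1000 / 203.44 = 10.43 mol
n/ν for G = 1.892/1 = 1.892
n/ν for A = 3.482/1 = 3.482
n/ν for T = 10.43/3 = 3.477
Smallest n/ν is G → limiting reagent.
n(Q) = (2/1) × 1.892 = 3.784 mol
mass = 3.784 × 615.57 = 2329 g

2329 g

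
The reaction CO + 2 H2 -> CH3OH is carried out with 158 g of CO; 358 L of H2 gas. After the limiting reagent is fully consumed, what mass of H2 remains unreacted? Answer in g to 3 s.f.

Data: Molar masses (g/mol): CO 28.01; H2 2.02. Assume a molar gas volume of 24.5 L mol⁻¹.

n(CO) = 158.0 / 28.01 = 5.641 mol
n(H2) = 358.0 / 24.5 = 14.61 mol
n/ν for CO = 5.641/1 = 5.641
n/ν for H2 = 14.61/2 = 7.305
Smallest n/ν is CO → limiting reagent.
H2 consumed = (2/1) × 5.641 = 11.28 mol
H2 remaining = 14.61 − 11.28 = 3.330 mol
mass = 3.330 × 2.02 = 6.727 g

6.73 g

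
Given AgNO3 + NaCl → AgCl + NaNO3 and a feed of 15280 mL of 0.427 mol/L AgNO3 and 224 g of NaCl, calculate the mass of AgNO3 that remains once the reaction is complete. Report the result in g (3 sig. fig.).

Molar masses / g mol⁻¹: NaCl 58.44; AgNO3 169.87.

n(AgNO3) = 0.427 × 15280/1000 = 6.525 mol
n(NaCl) = 224.0 / 58.44 = 3.833 mol
n/ν for AgNO3 = 6.525/1 = 6.525
n/ν for NaCl = 3.833/1 = 3.833
Smallest n/ν is NaCl → limiting reagent.
AgNO3 consumed = (1/1) × 3.833 = 3.833 mol
AgNO3 remaining = 6.525 − 3.833 = 2.692 mol
mass = 2.692 × 169.87 = 457.3 g

457 g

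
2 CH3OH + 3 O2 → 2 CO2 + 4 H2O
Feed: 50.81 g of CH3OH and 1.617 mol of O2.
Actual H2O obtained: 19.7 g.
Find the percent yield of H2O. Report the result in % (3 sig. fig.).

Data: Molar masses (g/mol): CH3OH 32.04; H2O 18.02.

50.7 %

n(CH3OH) = 50.81 / 32.04 = 1.586 mol
n(O2) = 1.617 mol
n/ν → CH3OH: 0.7930, O2: 0.5390; O2 is limiting.
theoretical n(H2O) = (4/3) × 1.617 = 2.156 mol → 38.85 g
% yield = 19.7 / 38.85 × 100 = 50.71 %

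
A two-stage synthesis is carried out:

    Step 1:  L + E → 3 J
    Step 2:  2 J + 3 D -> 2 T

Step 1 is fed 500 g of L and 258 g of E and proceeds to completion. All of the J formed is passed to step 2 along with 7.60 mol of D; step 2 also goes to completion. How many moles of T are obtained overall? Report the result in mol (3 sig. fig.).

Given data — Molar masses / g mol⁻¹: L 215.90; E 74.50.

5.07 mol

Step 1:
n(L) = 500.0 / 215.90 = 2.316 mol
n(E) = 258.0 / 74.50 = 3.463 mol
n/ν for L = 2.316/1 = 2.316
n/ν for E = 3.463/1 = 3.463
Smallest n/ν is L → limiting reagent.
n(J) produced = (3/1) × 2.316 = 6.948 mol
Step 2:
n(J) available = 6.948 mol
n(D) = 7.600 mol
n/ν for J = 6.948/2 = 3.474
n/ν for D = 7.600/3 = 2.533
Smallest n/ν is D → limiting reagent.
n(T) = (2/3) × 7.600 = 5.067 mol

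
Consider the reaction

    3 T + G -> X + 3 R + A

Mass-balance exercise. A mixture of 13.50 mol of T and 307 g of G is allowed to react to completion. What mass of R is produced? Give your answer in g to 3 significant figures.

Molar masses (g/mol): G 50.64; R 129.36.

n(T) = 13.50 mol
n(G) = 307.0 / 50.64 = 6.062 mol
n/ν for T = 13.50/3 = 4.500
n/ν for G = 6.062/1 = 6.062
Smallest n/ν is T → limiting reagent.
n(R) = (3/3) × 13.50 = 13.50 mol
mass = 13.50 × 129.36 = 1746 g

1750 g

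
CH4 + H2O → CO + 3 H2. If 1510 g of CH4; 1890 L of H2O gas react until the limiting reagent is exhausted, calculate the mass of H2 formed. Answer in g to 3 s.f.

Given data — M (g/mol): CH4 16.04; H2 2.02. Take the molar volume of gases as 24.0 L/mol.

477 g

n(CH4) = 1510 / 16.04 = 94.14 mol
n(H2O) = 1890 / 24.0 = 78.75 mol
n/ν → CH4: 94.14, H2O: 78.75; H2O is limiting.
n(H2) = (3/1) × 78.75 = 236.3 mol
mass = 236.3 × 2.02 = 477.3 g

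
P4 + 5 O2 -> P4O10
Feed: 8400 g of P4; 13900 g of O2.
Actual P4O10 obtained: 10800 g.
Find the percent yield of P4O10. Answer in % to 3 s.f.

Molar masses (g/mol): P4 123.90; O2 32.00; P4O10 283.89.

56.1 %

n(P4) = 8400 / 123.90 = 67.80 mol
n(O2) = 13900 / 32.00 = 434.4 mol
n/ν for P4 = 67.80/1 = 67.80
n/ν for O2 = 434.4/5 = 86.88
Smallest n/ν is P4 → limiting reagent.
theoretical n(P4O10) = (1/1) × 67.80 = 67.80 mol → 19250 g
% yield = 10800 / 19250 × 100 = 56.10 %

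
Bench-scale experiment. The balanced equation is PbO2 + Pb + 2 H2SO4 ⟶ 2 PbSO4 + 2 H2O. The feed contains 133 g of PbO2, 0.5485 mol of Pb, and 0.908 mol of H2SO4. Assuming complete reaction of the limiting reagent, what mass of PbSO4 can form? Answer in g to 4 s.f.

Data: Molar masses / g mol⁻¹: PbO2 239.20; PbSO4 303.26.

n(PbO2) = 133.0 / 239.20 = 0.5560 mol
n(Pb) = 0.5485 mol
n(H2SO4) = 0.9080 mol
n/ν for PbO2 = 0.5560/1 = 0.5560
n/ν for Pb = 0.5485/1 = 0.5485
n/ν for H2SO4 = 0.9080/2 = 0.4540
Smallest n/ν is H2SO4 → limiting reagent.
n(PbSO4) = (2/2) × 0.9080 = 0.9080 mol
mass = 0.9080 × 303.26 = 275.4 g

275.4 g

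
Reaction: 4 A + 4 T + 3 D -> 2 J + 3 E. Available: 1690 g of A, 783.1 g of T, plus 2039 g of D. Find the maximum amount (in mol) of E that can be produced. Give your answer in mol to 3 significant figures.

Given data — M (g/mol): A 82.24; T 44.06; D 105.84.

n(A) = 1690 / 82.24 = 20.55 mol
n(T) = 783.1 / 44.06 = 17.77 mol
n(D) = 2039 / 105.84 = 19.26 mol
n/ν for A = 20.55/4 = 5.138
n/ν for T = 17.77/4 = 4.443
n/ν for D = 19.26/3 = 6.420
Smallest n/ν is T → limiting reagent.
n(E) = (3/4) × 17.77 = 13.33 mol

13.3 mol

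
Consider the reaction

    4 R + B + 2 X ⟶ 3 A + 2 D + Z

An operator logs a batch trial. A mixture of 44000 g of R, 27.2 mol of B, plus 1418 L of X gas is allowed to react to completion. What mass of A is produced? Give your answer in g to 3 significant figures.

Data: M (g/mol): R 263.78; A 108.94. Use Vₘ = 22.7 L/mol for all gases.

n(R) = 44000 / 263.78 = 166.8 mol
n(B) = 27.20 mol
n(X) = 1418 / 22.7 = 62.47 mol
n/ν for R = 166.8/4 = 41.70
n/ν for B = 27.20/1 = 27.20
n/ν for X = 62.47/2 = 31.24
Smallest n/ν is B → limiting reagent.
n(A) = (3/1) × 27.20 = 81.60 mol
mass = 81.60 × 108.94 = 8890 g

8890 g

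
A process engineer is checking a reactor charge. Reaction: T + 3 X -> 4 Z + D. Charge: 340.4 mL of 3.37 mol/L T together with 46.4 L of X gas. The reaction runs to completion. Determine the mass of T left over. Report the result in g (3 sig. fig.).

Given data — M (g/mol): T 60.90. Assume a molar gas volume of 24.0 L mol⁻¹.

n(T) = 3.37 × 340.4/1000 = 1.147 mol
n(X) = 46.40 / 24.0 = 1.933 mol
n/ν for T = 1.147/1 = 1.147
n/ν for X = 1.933/3 = 0.6443
Smallest n/ν is X → limiting reagent.
T consumed = (1/3) × 1.933 = 0.6443 mol
T remaining = 1.147 − 0.6443 = 0.5027 mol
mass = 0.5027 × 60.90 = 30.61 g

30.6 g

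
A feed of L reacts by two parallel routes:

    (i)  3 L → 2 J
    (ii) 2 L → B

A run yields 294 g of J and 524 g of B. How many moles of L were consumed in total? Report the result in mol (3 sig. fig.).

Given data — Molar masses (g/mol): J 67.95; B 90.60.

n(J) = 294 / 67.95 = 4.327 mol
n(B) = 524 / 90.60 = 5.784 mol
n(L) via (i) = (3/2)×4.327 = 6.491 mol
n(L) via (ii) = (2/1)×5.784 = 11.57 mol
total n(L) = 6.491 + 11.57 = 18.06 mol

18.1 mol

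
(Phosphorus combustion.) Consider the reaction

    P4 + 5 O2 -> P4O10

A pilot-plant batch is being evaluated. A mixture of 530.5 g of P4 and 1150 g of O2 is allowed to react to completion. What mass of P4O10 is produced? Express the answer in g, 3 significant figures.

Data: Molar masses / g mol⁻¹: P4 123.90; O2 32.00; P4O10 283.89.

n(P4) = 530.5 / 123.90 = 4.282 mol
n(O2) = 1150 / 32.00 = 35.94 mol
n/ν for P4 = 4.282/1 = 4.282
n/ν for O2 = 35.94/5 = 7.188
Smallest n/ν is P4 → limiting reagent.
n(P4O10) = (1/1) × 4.282 = 4.282 mol
mass = 4.282 × 283.89 = 1216 g

1220 g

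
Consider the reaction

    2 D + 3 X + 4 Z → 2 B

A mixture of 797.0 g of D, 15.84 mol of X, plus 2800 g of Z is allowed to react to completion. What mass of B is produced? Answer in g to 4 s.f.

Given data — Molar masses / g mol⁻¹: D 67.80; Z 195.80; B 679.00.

n(D) = 797.0 / 67.80 = 11.76 mol
n(X) = 15.84 mol
n(Z) = 2800 / 195.80 = 14.30 mol
n/ν → D: 5.880, X: 5.280, Z: 3.575; Z is limiting.
n(B) = (2/4) × 14.30 = 7.150 mol
mass = 7.150 × 679.00 = 4855 g

4855 g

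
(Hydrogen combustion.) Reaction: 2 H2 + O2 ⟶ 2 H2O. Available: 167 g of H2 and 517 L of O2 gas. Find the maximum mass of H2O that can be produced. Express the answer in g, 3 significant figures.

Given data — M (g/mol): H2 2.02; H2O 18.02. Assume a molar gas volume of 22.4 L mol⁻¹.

832 g

n(H2) = 167.0 / 2.02 = 82.67 mol
n(O2) = 517.0 / 22.4 = 23.08 mol
n/ν for H2 = 82.67/2 = 41.34
n/ν for O2 = 23.08/1 = 23.08
Smallest n/ν is O2 → limiting reagent.
n(H2O) = (2/1) × 23.08 = 46.16 mol
mass = 46.16 × 18.02 = 831.8 g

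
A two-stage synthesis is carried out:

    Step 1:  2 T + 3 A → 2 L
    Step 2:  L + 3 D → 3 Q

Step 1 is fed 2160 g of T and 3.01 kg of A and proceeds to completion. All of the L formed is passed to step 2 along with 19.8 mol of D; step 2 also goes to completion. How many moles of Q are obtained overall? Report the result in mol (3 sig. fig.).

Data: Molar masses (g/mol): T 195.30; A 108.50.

Step 1:
n(T) = 2160 / 195.30 = 11.06 mol
n(A) = 3.010×1000 / 108.50 = 27.74 mol
n/ν for T = 11.06/2 = 5.530
n/ν for A = 27.74/3 = 9.247
Smallest n/ν is T → limiting reagent.
n(L) produced = (2/2) × 11.06 = 11.06 mol
Step 2:
n(L) available = 11.06 mol
n(D) = 19.80 mol
n/ν for L = 11.06/1 = 11.06
n/ν for D = 19.80/3 = 6.600
Smallest n/ν is D → limiting reagent.
n(Q) = (3/3) × 19.80 = 19.80 mol

19.8 mol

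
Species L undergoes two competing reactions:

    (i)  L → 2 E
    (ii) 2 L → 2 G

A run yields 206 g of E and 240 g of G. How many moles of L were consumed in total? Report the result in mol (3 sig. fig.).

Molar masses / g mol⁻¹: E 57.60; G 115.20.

3.87 mol

n(E) = 206 / 57.60 = 3.576 mol
n(G) = 240 / 115.20 = 2.083 mol
n(L) via (i) = (1/2)×3.576 = 1.788 mol
n(L) via (ii) = (2/2)×2.083 = 2.083 mol
total n(L) = 1.788 + 2.083 = 3.871 mol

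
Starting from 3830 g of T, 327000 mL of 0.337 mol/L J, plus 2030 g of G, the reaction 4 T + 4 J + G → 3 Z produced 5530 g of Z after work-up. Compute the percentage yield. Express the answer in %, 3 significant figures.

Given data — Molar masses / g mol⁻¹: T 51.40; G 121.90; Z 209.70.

n(T) = 3830 / 51.40 = 74.51 mol
n(J) = 0.337 × 327000/1000 = 110.2 mol
n(G) = 2030 / 121.90 = 16.65 mol
n/ν for T = 74.51/4 = 18.63
n/ν for J = 110.2/4 = 27.55
n/ν for G = 16.65/1 = 16.65
Smallest n/ν is G → limiting reagent.
theoretical n(Z) = (3/1) × 16.65 = 49.95 mol → 10470 g
% yield = 5530 / 10470 × 100 = 52.82 %

52.8 %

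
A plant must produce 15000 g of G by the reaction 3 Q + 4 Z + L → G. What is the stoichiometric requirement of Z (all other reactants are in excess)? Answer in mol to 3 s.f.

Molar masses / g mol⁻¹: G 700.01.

85.7 mol

n(G) = 15000 / 700.01 = 21.43 mol
n(Z) = (4/1) × 21.43 = 85.72 mol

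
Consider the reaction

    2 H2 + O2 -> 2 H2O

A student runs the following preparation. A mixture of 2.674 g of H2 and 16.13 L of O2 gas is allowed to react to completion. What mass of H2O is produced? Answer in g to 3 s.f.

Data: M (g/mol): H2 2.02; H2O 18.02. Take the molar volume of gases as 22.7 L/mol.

23.9 g

n(H2) = 2.674 / 2.02 = 1.324 mol
n(O2) = 16.13 / 22.7 = 0.7106 mol
n/ν → H2: 0.6620, O2: 0.7106; H2 is limiting.
n(H2O) = (2/2) × 1.324 = 1.324 mol
mass = 1.324 × 18.02 = 23.86 g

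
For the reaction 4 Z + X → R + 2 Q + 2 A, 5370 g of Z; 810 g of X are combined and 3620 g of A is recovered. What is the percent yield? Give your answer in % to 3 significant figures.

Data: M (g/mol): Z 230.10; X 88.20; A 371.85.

n(Z) = 5370 / 230.10 = 23.34 mol
n(X) = 810.0 / 88.20 = 9.184 mol
n/ν for Z = 23.34/4 = 5.835
n/ν for X = 9.184/1 = 9.184
Smallest n/ν is Z → limiting reagent.
theoretical n(A) = (2/4) × 23.34 = 11.67 mol → 4339 g
% yield = 3620 / 4339 × 100 = 83.43 %

83.4 %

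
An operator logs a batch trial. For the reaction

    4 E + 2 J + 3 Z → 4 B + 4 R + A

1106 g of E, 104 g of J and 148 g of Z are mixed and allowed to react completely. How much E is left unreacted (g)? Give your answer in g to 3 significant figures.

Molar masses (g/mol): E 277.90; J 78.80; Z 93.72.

521 g

n(E) = 1106 / 277.90 = 3.980 mol
n(J) = 104.0 / 78.80 = 1.320 mol
n(Z) = 148.0 / 93.72 = 1.579 mol
n/ν → E: 0.9950, J: 0.6600, Z: 0.5263; Z is limiting.
E consumed = (4/3) × 1.579 = 2.105 mol
E remaining = 3.980 − 2.105 = 1.875 mol
mass = 1.875 × 277.90 = 521.1 g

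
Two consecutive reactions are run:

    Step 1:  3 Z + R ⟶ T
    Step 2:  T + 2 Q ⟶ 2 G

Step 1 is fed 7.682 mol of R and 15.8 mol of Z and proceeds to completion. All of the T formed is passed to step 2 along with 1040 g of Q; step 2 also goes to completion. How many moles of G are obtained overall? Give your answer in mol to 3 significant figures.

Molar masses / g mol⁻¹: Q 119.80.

Step 1:
n(R) = 7.682 mol
n(Z) = 15.80 mol
n/ν → R: 7.682, Z: 5.267; Z is limiting.
n(T) produced = (1/3) × 15.80 = 5.267 mol
Step 2:
n(T) available = 5.267 mol
n(Q) = 1040 / 119.80 = 8.681 mol
n/ν → T: 5.267, Q: 4.341; Q is limiting.
n(G) = (2/2) × 8.681 = 8.681 mol

8.68 mol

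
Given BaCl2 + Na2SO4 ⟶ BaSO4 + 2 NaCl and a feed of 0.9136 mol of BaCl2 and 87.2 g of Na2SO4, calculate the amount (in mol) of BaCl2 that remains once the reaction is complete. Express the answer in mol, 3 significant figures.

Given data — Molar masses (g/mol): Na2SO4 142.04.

n(BaCl2) = 0.9136 mol
n(Na2SO4) = 87.20 / 142.04 = 0.6139 mol
n/ν → BaCl2: 0.9136, Na2SO4: 0.6139; Na2SO4 is limiting.
BaCl2 consumed = (1/1) × 0.6139 = 0.6139 mol
BaCl2 remaining = 0.9136 − 0.6139 = 0.2997 mol

0.300 mol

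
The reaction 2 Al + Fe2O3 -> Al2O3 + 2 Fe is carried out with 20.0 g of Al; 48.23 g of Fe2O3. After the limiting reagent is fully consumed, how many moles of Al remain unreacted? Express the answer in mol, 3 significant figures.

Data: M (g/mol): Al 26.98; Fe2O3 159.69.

0.137 mol

n(Al) = 20.00 / 26.98 = 0.7413 mol
n(Fe2O3) = 48.23 / 159.69 = 0.3020 mol
n/ν for Al = 0.7413/2 = 0.3707
n/ν for Fe2O3 = 0.3020/1 = 0.3020
Smallest n/ν is Fe2O3 → limiting reagent.
Al consumed = (2/1) × 0.3020 = 0.6040 mol
Al remaining = 0.7413 − 0.6040 = 0.1373 mol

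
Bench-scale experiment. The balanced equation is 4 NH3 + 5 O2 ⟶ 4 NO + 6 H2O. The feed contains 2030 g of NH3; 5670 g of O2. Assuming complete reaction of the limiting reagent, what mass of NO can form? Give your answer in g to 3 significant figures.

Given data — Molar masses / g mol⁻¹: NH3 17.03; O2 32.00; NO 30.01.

3580 g

n(NH3) = 2030 / 17.03 = 119.2 mol
n(O2) = 5670 / 32.00 = 177.2 mol
n/ν for NH3 = 119.2/4 = 29.80
n/ν for O2 = 177.2/5 = 35.44
Smallest n/ν is NH3 → limiting reagent.
n(NO) = (4/4) × 119.2 = 119.2 mol
mass = 119.2 × 30.01 = 3577 g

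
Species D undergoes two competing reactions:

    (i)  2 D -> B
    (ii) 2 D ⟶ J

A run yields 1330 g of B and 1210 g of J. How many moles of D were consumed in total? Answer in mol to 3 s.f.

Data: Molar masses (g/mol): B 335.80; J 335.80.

n(B) = 1330 / 335.80 = 3.961 mol
n(J) = 1210 / 335.80 = 3.603 mol
n(D) via (i) = (2/1)×3.961 = 7.922 mol
n(D) via (ii) = (2/1)×3.603 = 7.206 mol
total n(D) = 7.922 + 7.206 = 15.13 mol

15.1 mol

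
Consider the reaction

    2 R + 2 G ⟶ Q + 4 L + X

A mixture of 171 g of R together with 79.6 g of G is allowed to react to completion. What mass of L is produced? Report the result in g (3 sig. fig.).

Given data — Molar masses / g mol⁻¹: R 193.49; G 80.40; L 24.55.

43.4 g

n(R) = 171.0 / 193.49 = 0.8838 mol
n(G) = 79.60 / 80.40 = 0.9900 mol
n/ν → R: 0.4419, G: 0.4950; R is limiting.
n(L) = (4/2) × 0.8838 = 1.768 mol
mass = 1.768 × 24.55 = 43.40 g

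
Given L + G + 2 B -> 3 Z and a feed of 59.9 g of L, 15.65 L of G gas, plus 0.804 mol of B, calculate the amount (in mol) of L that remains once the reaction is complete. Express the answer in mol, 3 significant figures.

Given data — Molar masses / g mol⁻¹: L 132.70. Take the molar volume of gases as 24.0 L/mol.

0.0494 mol

n(L) = 59.90 / 132.70 = 0.4514 mol
n(G) = 15.65 / 24.0 = 0.6521 mol
n(B) = 0.8040 mol
n/ν for L = 0.4514/1 = 0.4514
n/ν for G = 0.6521/1 = 0.6521
n/ν for B = 0.8040/2 = 0.4020
Smallest n/ν is B → limiting reagent.
L consumed = (1/2) × 0.8040 = 0.4020 mol
L remaining = 0.4514 − 0.4020 = 0.04940 mol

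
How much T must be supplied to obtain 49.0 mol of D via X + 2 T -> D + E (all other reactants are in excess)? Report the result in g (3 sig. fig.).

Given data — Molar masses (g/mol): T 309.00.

n(D) = 49.00 mol
n(T) = (2/1) × 49.00 = 98.00 mol
mass = 98.00 × 309.00 = 30280 g

30300 g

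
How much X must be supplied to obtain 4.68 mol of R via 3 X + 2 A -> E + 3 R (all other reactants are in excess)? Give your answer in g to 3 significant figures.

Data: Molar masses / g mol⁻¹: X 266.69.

n(R) = 4.680 mol
n(X) = (3/3) × 4.680 = 4.680 mol
mass = 4.680 × 266.69 = 1248 g

1250 g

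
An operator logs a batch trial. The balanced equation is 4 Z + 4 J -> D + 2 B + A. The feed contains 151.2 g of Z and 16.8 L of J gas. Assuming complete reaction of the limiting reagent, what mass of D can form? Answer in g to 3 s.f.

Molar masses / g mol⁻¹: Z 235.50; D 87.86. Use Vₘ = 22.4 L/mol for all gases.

14.1 g

n(Z) = 151.2 / 235.50 = 0.6420 mol
n(J) = 16.80 / 22.4 = 0.7500 mol
n/ν → Z: 0.1605, J: 0.1875; Z is limiting.
n(D) = (1/4) × 0.6420 = 0.1605 mol
mass = 0.1605 × 87.86 = 14.10 g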